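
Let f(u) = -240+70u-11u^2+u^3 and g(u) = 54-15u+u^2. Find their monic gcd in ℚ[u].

-6+u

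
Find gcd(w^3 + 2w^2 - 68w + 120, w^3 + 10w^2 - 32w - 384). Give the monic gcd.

w - 6

Euclidean algorithm in ℚ[w]:
  w^3 + 2w^2 - 68w + 120 = (w^3 + 10w^2 - 32w - 384) + (-8w^2 - 36w + 504)
  w^3 + 10w^2 - 32w - 384 = (-(1/8)w - 11/16)(-8w^2 - 36w + 504) + ((25/4)w - 75/2)
  -8w^2 - 36w + 504 = (-(32/25)w - 336/25)((25/4)w - 75/2) + (0)
Last nonzero remainder: (25/4)w - 75/2. Dividing through by 25/4 gives the monic gcd w - 6.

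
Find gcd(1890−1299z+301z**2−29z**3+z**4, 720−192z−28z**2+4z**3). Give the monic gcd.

30−13z+z**2

Apply the Euclidean algorithm:
  z**4−29z**3+301z**2−1299z+1890 = ((1/4)z−11/2)(4z**3−28z**2−192z+720) + (195z**2−2535z+5850)
  4z**3−28z**2−192z+720 = ((4/195)z+8/65)(195z**2−2535z+5850) + (0)
Last nonzero remainder: 195z**2−2535z+5850. Dividing through by 195 gives the monic gcd z**2−13z+30.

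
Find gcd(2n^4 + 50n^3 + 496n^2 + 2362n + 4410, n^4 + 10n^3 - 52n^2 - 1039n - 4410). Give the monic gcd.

n^3 + 20n^2 + 148n + 441

By polynomial division,
  2n^4 + 50n^3 + 496n^2 + 2362n + 4410 = (2)(n^4 + 10n^3 - 52n^2 - 1039n - 4410) + (30n^3 + 600n^2 + 4440n + 13230)
  n^4 + 10n^3 - 52n^2 - 1039n - 4410 = ((1/30)n - 1/3)(30n^3 + 600n^2 + 4440n + 13230) + (0)
Last nonzero remainder: 30n^3 + 600n^2 + 4440n + 13230. Dividing through by 30 gives the monic gcd n^3 + 20n^2 + 148n + 441.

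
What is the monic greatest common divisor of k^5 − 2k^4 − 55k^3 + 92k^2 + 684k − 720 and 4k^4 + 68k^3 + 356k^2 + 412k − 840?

Repeated division with remainder:
  k^5 − 2k^4 − 55k^3 + 92k^2 + 684k − 720 = ((1/4)k − 19/4)(4k^4 + 68k^3 + 356k^2 + 412k − 840) + (179k^3 + 1680k^2 + 2851k − 4710)
  4k^4 + 68k^3 + 356k^2 + 412k − 840 = ((4/179)k + 5452/32041)(179k^3 + 1680k^2 + 2851k − 4710) + ((205920/32041)k^2 + (1029600/32041)k − 1235520/32041)
  179k^3 + 1680k^2 + 2851k − 4710 = ((5735339/205920)k + 5030437/41184)((205920/32041)k^2 + (1029600/32041)k − 1235520/32041) + (0)
Last nonzero remainder: (205920/32041)k^2 + (1029600/32041)k − 1235520/32041. Dividing through by 205920/32041 gives the monic gcd k^2 + 5k − 6.

k^2 + 5k − 6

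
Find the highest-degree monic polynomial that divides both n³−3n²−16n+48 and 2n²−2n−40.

n+4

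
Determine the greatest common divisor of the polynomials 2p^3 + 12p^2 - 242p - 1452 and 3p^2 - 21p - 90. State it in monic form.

1

Apply the Euclidean algorithm:
  2p^3 + 12p^2 - 242p - 1452 = ((2/3)p + 26/3)(3p^2 - 21p - 90) + (-672)
  3p^2 - 21p - 90 = (-(1/224)p^2 + (1/32)p + 15/112)(-672) + (0)
The last nonzero remainder is the constant -672, so the polynomials are coprime and gcd = 1.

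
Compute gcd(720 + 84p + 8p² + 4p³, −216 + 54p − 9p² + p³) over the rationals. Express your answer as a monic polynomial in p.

36 − 3p + p²

Apply the Euclidean algorithm:
  4p³ + 8p² + 84p + 720 = (4)(p³ − 9p² + 54p − 216) + (44p² − 132p + 1584)
  p³ − 9p² + 54p − 216 = ((1/44)p − 3/22)(44p² − 132p + 1584) + (0)
Last nonzero remainder: 44p² − 132p + 1584. Dividing through by 44 gives the monic gcd p² − 3p + 36.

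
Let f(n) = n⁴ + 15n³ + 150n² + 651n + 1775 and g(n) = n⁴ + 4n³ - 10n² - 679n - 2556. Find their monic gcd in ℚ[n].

Euclidean algorithm in ℚ[n]:
  n⁴ + 15n³ + 150n² + 651n + 1775 = (n⁴ + 4n³ - 10n² - 679n - 2556) + (11n³ + 160n² + 1330n + 4331)
  n⁴ + 4n³ - 10n² - 679n - 2556 = ((1/11)n - 116/121)(11n³ + 160n² + 1330n + 4331) + ((2720/121)n² + (24480/121)n + 193120/121)
  11n³ + 160n² + 1330n + 4331 = ((1331/2720)n + 7381/2720)((2720/121)n² + (24480/121)n + 193120/121) + (0)
Last nonzero remainder: (2720/121)n² + (24480/121)n + 193120/121. Dividing through by 2720/121 gives the monic gcd n² + 9n + 71.

n² + 9n + 71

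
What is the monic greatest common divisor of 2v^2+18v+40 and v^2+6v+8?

Apply the Euclidean algorithm:
  2v^2+18v+40 = (2)(v^2+6v+8) + (6v+24)
  v^2+6v+8 = ((1/6)v+1/3)(6v+24) + (0)
Last nonzero remainder: 6v+24. Dividing through by 6 gives the monic gcd v+4.

v+4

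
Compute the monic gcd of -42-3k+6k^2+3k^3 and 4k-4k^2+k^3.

-2+k

By polynomial division,
  3k^3+6k^2-3k-42 = (3)(k^3-4k^2+4k) + (18k^2-15k-42)
  k^3-4k^2+4k = ((1/18)k-19/108)(18k^2-15k-42) + ((133/36)k-133/18)
  18k^2-15k-42 = ((648/133)k+108/19)((133/36)k-133/18) + (0)
Last nonzero remainder: (133/36)k-133/18. Dividing through by 133/36 gives the monic gcd k-2.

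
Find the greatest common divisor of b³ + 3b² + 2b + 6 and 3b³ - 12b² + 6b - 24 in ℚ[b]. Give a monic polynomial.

b² + 2

Repeated division with remainder:
  b³ + 3b² + 2b + 6 = (1/3)(3b³ - 12b² + 6b - 24) + (7b² + 14)
  3b³ - 12b² + 6b - 24 = ((3/7)b - 12/7)(7b² + 14) + (0)
Last nonzero remainder: 7b² + 14. Dividing through by 7 gives the monic gcd b² + 2.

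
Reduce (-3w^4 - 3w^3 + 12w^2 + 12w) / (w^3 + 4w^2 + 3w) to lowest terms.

(-3w^2 + 12)/(w + 3)

Apply the Euclidean algorithm:
  -3w^4 - 3w^3 + 12w^2 + 12w = (-3w + 9)(w^3 + 4w^2 + 3w) + (-15w^2 - 15w)
  w^3 + 4w^2 + 3w = (-(1/15)w - 1/5)(-15w^2 - 15w) + (0)
Last nonzero remainder: -15w^2 - 15w. Dividing through by -15 gives the monic gcd w^2 + w.
Cancel w^2 + w from numerator and denominator to get the reduced form.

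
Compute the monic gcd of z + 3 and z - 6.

1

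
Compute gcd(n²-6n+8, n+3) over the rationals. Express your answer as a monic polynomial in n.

1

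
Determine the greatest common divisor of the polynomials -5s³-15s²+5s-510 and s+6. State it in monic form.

Euclidean algorithm in ℚ[s]:
  -5s³-15s²+5s-510 = (-5s²+15s-85)(s+6) + (0)
The last nonzero remainder s+6 is already monic.

s+6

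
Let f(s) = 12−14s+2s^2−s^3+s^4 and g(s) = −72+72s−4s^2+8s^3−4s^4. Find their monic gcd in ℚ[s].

Euclidean algorithm in ℚ[s]:
  s^4−s^3+2s^2−14s+12 = (−1/4)(−4s^4+8s^3−4s^2+72s−72) + (s^3+s^2+4s−6)
  −4s^4+8s^3−4s^2+72s−72 = (−4s+12)(s^3+s^2+4s−6) + (0)
The last nonzero remainder s^3+s^2+4s−6 is already monic.

−6+4s+s^2+s^3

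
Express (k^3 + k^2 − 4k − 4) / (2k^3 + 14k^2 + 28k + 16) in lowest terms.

Repeated division with remainder:
  k^3 + k^2 − 4k − 4 = (1/2)(2k^3 + 14k^2 + 28k + 16) + (−6k^2 − 18k − 12)
  2k^3 + 14k^2 + 28k + 16 = (−(1/3)k − 4/3)(−6k^2 − 18k − 12) + (0)
Last nonzero remainder: −6k^2 − 18k − 12. Dividing through by −6 gives the monic gcd k^2 + 3k + 2.
Cancel k^2 + 3k + 2 from numerator and denominator to get the reduced form.

(k − 2)/(2k + 8)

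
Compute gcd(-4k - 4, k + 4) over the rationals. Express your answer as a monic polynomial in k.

1

Euclidean algorithm in ℚ[k]:
  -4k - 4 = (-4)(k + 4) + (12)
  k + 4 = ((1/12)k + 1/3)(12) + (0)
The last nonzero remainder is the constant 12, so the polynomials are coprime and gcd = 1.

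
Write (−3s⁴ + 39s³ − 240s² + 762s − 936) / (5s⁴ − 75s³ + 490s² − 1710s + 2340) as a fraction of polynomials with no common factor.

(−3s + 12)/(5s − 30)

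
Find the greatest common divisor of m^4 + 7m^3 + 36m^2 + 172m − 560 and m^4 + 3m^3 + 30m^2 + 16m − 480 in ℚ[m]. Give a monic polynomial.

Repeated division with remainder:
  m^4 + 7m^3 + 36m^2 + 172m − 560 = (m^4 + 3m^3 + 30m^2 + 16m − 480) + (4m^3 + 6m^2 + 156m − 80)
  m^4 + 3m^3 + 30m^2 + 16m − 480 = ((1/4)m + 3/8)(4m^3 + 6m^2 + 156m − 80) + (−(45/4)m^2 − (45/2)m − 450)
  4m^3 + 6m^2 + 156m − 80 = (−(16/45)m + 8/45)(−(45/4)m^2 − (45/2)m − 450) + (0)
Last nonzero remainder: −(45/4)m^2 − (45/2)m − 450. Dividing through by −45/4 gives the monic gcd m^2 + 2m + 40.

m^2 + 2m + 40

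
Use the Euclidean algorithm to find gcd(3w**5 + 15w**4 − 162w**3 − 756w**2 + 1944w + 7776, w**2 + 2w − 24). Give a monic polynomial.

By polynomial division,
  3w**5 + 15w**4 − 162w**3 − 756w**2 + 1944w + 7776 = (3w**3 + 9w**2 − 108w − 324)(w**2 + 2w − 24) + (0)
The last nonzero remainder w**2 + 2w − 24 is already monic.

w**2 + 2w − 24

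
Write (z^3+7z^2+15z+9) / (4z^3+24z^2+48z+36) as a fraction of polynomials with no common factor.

(z^2+4z+3)/(4z^2+12z+12)

By polynomial division,
  z^3+7z^2+15z+9 = (1/4)(4z^3+24z^2+48z+36) + (z^2+3z)
  4z^3+24z^2+48z+36 = (4z+12)(z^2+3z) + (12z+36)
  z^2+3z = ((1/12)z)(12z+36) + (0)
Last nonzero remainder: 12z+36. Dividing through by 12 gives the monic gcd z+3.
Cancel z+3 from numerator and denominator to get the reduced form.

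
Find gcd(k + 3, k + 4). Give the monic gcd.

Repeated division with remainder:
  k + 3 = (k + 4) + (−1)
  k + 4 = (−k − 4)(−1) + (0)
The last nonzero remainder is the constant −1, so the polynomials are coprime and gcd = 1.

1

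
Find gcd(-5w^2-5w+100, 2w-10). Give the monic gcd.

1

Repeated division with remainder:
  -5w^2-5w+100 = (-(5/2)w-15)(2w-10) + (-50)
  2w-10 = (-(1/25)w+1/5)(-50) + (0)
The last nonzero remainder is the constant -50, so the polynomials are coprime and gcd = 1.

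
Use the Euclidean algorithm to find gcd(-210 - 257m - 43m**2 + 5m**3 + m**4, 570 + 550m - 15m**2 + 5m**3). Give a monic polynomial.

1 + m

Euclidean algorithm in ℚ[m]:
  m**4 + 5m**3 - 43m**2 - 257m - 210 = ((1/5)m + 8/5)(5m**3 - 15m**2 + 550m + 570) + (-129m**2 - 1251m - 1122)
  5m**3 - 15m**2 + 550m + 570 = (-(5/129)m + 910/1849)(-129m**2 - 1251m - 1122) + ((2074950/1849)m + 2074950/1849)
  -129m**2 - 1251m - 1122 = (-(79507/691650)m - 345763/345825)((2074950/1849)m + 2074950/1849) + (0)
Last nonzero remainder: (2074950/1849)m + 2074950/1849. Dividing through by 2074950/1849 gives the monic gcd m + 1.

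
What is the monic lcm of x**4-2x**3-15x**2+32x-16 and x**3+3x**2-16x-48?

x**5+x**4-21x**3-13x**2+80x-48

Repeated division with remainder:
  x**4-2x**3-15x**2+32x-16 = (x-5)(x**3+3x**2-16x-48) + (16x**2-256)
  x**3+3x**2-16x-48 = ((1/16)x+3/16)(16x**2-256) + (0)
Last nonzero remainder: 16x**2-256. Dividing through by 16 gives the monic gcd x**2-16.
Then lcm(f, g) = f·g / gcd(f, g); expanding and making the result monic gives the answer.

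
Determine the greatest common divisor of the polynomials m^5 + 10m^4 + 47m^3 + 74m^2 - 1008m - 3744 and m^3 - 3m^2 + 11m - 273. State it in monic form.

m^2 + 4m + 39

Apply the Euclidean algorithm:
  m^5 + 10m^4 + 47m^3 + 74m^2 - 1008m - 3744 = (m^2 + 13m + 75)(m^3 - 3m^2 + 11m - 273) + (429m^2 + 1716m + 16731)
  m^3 - 3m^2 + 11m - 273 = ((1/429)m - 7/429)(429m^2 + 1716m + 16731) + (0)
Last nonzero remainder: 429m^2 + 1716m + 16731. Dividing through by 429 gives the monic gcd m^2 + 4m + 39.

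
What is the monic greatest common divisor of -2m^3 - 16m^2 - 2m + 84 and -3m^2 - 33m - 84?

Repeated division with remainder:
  -2m^3 - 16m^2 - 2m + 84 = ((2/3)m - 2)(-3m^2 - 33m - 84) + (-12m - 84)
  -3m^2 - 33m - 84 = ((1/4)m + 1)(-12m - 84) + (0)
Last nonzero remainder: -12m - 84. Dividing through by -12 gives the monic gcd m + 7.

m + 7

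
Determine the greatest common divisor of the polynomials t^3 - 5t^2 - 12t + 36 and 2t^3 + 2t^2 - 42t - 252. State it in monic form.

t - 6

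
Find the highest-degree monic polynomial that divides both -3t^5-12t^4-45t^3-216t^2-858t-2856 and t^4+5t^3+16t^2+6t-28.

t^2+4t+14

Apply the Euclidean algorithm:
  -3t^5-12t^4-45t^3-216t^2-858t-2856 = (-3t+3)(t^4+5t^3+16t^2+6t-28) + (-12t^3-246t^2-960t-2772)
  t^4+5t^3+16t^2+6t-28 = (-(1/12)t+31/24)(-12t^3-246t^2-960t-2772) + ((1015/4)t^2+1015t+7105/2)
  -12t^3-246t^2-960t-2772 = (-(48/1015)t-792/1015)((1015/4)t^2+1015t+7105/2) + (0)
Last nonzero remainder: (1015/4)t^2+1015t+7105/2. Dividing through by 1015/4 gives the monic gcd t^2+4t+14.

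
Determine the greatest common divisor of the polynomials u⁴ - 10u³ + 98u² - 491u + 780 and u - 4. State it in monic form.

u - 4

Euclidean algorithm in ℚ[u]:
  u⁴ - 10u³ + 98u² - 491u + 780 = (u³ - 6u² + 74u - 195)(u - 4) + (0)
The last nonzero remainder u - 4 is already monic.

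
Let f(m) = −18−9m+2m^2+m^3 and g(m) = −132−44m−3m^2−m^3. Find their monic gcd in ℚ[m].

Apply the Euclidean algorithm:
  m^3+2m^2−9m−18 = (−1)(−m^3−3m^2−44m−132) + (−m^2−53m−150)
  −m^3−3m^2−44m−132 = (m−50)(−m^2−53m−150) + (−2544m−7632)
  −m^2−53m−150 = ((1/2544)m+25/1272)(−2544m−7632) + (0)
Last nonzero remainder: −2544m−7632. Dividing through by −2544 gives the monic gcd m+3.

3+m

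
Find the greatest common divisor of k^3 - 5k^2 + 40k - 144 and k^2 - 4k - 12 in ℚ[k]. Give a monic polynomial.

1

Apply the Euclidean algorithm:
  k^3 - 5k^2 + 40k - 144 = (k - 1)(k^2 - 4k - 12) + (48k - 156)
  k^2 - 4k - 12 = ((1/48)k - 1/64)(48k - 156) + (-231/16)
  48k - 156 = (-(256/77)k + 832/77)(-231/16) + (0)
The last nonzero remainder is the constant -231/16, so the polynomials are coprime and gcd = 1.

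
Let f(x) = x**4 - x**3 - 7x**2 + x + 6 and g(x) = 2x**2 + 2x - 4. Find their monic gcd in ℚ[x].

x**2 + x - 2

Repeated division with remainder:
  x**4 - x**3 - 7x**2 + x + 6 = ((1/2)x**2 - x - 3/2)(2x**2 + 2x - 4) + (0)
Last nonzero remainder: 2x**2 + 2x - 4. Dividing through by 2 gives the monic gcd x**2 + x - 2.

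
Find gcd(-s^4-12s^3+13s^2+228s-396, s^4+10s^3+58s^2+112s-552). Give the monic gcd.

s^2+4s-12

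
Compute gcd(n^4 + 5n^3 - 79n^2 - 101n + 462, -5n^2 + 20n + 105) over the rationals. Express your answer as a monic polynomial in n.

n^2 - 4n - 21

Repeated division with remainder:
  n^4 + 5n^3 - 79n^2 - 101n + 462 = (-(1/5)n^2 - (9/5)n + 22/5)(-5n^2 + 20n + 105) + (0)
Last nonzero remainder: -5n^2 + 20n + 105. Dividing through by -5 gives the monic gcd n^2 - 4n - 21.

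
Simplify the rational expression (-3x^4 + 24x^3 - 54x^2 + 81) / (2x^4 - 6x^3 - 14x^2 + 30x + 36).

(-3x + 9)/(2x + 4)

Apply the Euclidean algorithm:
  -3x^4 + 24x^3 - 54x^2 + 81 = (-3/2)(2x^4 - 6x^3 - 14x^2 + 30x + 36) + (15x^3 - 75x^2 + 45x + 135)
  2x^4 - 6x^3 - 14x^2 + 30x + 36 = ((2/15)x + 4/15)(15x^3 - 75x^2 + 45x + 135) + (0)
Last nonzero remainder: 15x^3 - 75x^2 + 45x + 135. Dividing through by 15 gives the monic gcd x^3 - 5x^2 + 3x + 9.
Cancel x^3 - 5x^2 + 3x + 9 from numerator and denominator to get the reduced form.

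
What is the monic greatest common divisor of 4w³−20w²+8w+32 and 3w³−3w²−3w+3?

Repeated division with remainder:
  4w³−20w²+8w+32 = (4/3)(3w³−3w²−3w+3) + (−16w²+12w+28)
  3w³−3w²−3w+3 = (−(3/16)w+3/64)(−16w²+12w+28) + ((27/16)w+27/16)
  −16w²+12w+28 = (−(256/27)w+448/27)((27/16)w+27/16) + (0)
Last nonzero remainder: (27/16)w+27/16. Dividing through by 27/16 gives the monic gcd w+1.

w+1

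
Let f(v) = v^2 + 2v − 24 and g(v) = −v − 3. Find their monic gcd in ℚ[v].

Repeated division with remainder:
  v^2 + 2v − 24 = (−v + 1)(−v − 3) + (−21)
  −v − 3 = ((1/21)v + 1/7)(−21) + (0)
The last nonzero remainder is the constant −21, so the polynomials are coprime and gcd = 1.

1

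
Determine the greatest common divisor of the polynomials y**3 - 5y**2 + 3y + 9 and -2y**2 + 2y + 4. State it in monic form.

Repeated division with remainder:
  y**3 - 5y**2 + 3y + 9 = (-(1/2)y + 2)(-2y**2 + 2y + 4) + (y + 1)
  -2y**2 + 2y + 4 = (-2y + 4)(y + 1) + (0)
The last nonzero remainder y + 1 is already monic.

y + 1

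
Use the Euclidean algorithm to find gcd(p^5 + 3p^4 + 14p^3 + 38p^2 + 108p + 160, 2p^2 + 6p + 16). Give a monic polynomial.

p^2 + 3p + 8

Apply the Euclidean algorithm:
  p^5 + 3p^4 + 14p^3 + 38p^2 + 108p + 160 = ((1/2)p^3 + 3p + 10)(2p^2 + 6p + 16) + (0)
Last nonzero remainder: 2p^2 + 6p + 16. Dividing through by 2 gives the monic gcd p^2 + 3p + 8.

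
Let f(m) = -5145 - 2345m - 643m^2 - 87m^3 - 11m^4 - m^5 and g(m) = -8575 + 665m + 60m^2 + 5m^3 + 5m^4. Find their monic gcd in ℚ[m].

343 + 42m + 6m^2 + m^3

Euclidean algorithm in ℚ[m]:
  -m^5 - 11m^4 - 87m^3 - 643m^2 - 2345m - 5145 = (-(1/5)m - 2)(5m^4 + 5m^3 + 60m^2 + 665m - 8575) + (-65m^3 - 390m^2 - 2730m - 22295)
  5m^4 + 5m^3 + 60m^2 + 665m - 8575 = (-(1/13)m + 5/13)(-65m^3 - 390m^2 - 2730m - 22295) + (0)
Last nonzero remainder: -65m^3 - 390m^2 - 2730m - 22295. Dividing through by -65 gives the monic gcd m^3 + 6m^2 + 42m + 343.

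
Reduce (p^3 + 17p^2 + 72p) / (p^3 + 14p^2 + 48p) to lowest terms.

Repeated division with remainder:
  p^3 + 17p^2 + 72p = (p^3 + 14p^2 + 48p) + (3p^2 + 24p)
  p^3 + 14p^2 + 48p = ((1/3)p + 2)(3p^2 + 24p) + (0)
Last nonzero remainder: 3p^2 + 24p. Dividing through by 3 gives the monic gcd p^2 + 8p.
Cancel p^2 + 8p from numerator and denominator to get the reduced form.

(p + 9)/(p + 6)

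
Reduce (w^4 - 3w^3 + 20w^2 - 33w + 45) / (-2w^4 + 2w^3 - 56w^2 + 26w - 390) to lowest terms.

(-w^2 + 2w - 3)/(2w^2 + 26)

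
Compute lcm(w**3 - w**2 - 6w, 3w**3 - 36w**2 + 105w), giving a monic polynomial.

w**5 - 13w**4 + 41w**3 + 37w**2 - 210w

Repeated division with remainder:
  w**3 - w**2 - 6w = (1/3)(3w**3 - 36w**2 + 105w) + (11w**2 - 41w)
  3w**3 - 36w**2 + 105w = ((3/11)w - 273/121)(11w**2 - 41w) + ((1512/121)w)
  11w**2 - 41w = ((1331/1512)w - 4961/1512)((1512/121)w) + (0)
Last nonzero remainder: (1512/121)w. Dividing through by 1512/121 gives the monic gcd w.
Then lcm(f, g) = f·g / gcd(f, g); expanding and making the result monic gives the answer.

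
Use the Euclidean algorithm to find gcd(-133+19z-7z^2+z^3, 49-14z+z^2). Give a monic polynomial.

-7+z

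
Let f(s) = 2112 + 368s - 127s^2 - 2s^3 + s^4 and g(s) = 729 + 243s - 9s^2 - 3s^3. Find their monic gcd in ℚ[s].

3 + s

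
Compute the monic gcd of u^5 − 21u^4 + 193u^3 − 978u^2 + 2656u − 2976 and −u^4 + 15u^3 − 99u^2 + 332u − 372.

Repeated division with remainder:
  u^5 − 21u^4 + 193u^3 − 978u^2 + 2656u − 2976 = (−u + 6)(−u^4 + 15u^3 − 99u^2 + 332u − 372) + (4u^3 − 52u^2 + 292u − 744)
  −u^4 + 15u^3 − 99u^2 + 332u − 372 = (−(1/4)u + 1/2)(4u^3 − 52u^2 + 292u − 744) + (0)
Last nonzero remainder: 4u^3 − 52u^2 + 292u − 744. Dividing through by 4 gives the monic gcd u^3 − 13u^2 + 73u − 186.

u^3 − 13u^2 + 73u − 186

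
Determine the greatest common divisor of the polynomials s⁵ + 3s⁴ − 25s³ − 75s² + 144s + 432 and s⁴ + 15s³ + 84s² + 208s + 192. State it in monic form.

s² + 7s + 12

Euclidean algorithm in ℚ[s]:
  s⁵ + 3s⁴ − 25s³ − 75s² + 144s + 432 = (s − 12)(s⁴ + 15s³ + 84s² + 208s + 192) + (71s³ + 725s² + 2448s + 2736)
  s⁴ + 15s³ + 84s² + 208s + 192 = ((1/71)s + 340/5041)(71s³ + 725s² + 2448s + 2736) + ((3136/5041)s² + (21952/5041)s + 37632/5041)
  71s³ + 725s² + 2448s + 2736 = ((357911/3136)s + 287337/784)((3136/5041)s² + (21952/5041)s + 37632/5041) + (0)
Last nonzero remainder: (3136/5041)s² + (21952/5041)s + 37632/5041. Dividing through by 3136/5041 gives the monic gcd s² + 7s + 12.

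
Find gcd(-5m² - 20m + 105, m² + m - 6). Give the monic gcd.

Repeated division with remainder:
  -5m² - 20m + 105 = (-5)(m² + m - 6) + (-15m + 75)
  m² + m - 6 = (-(1/15)m - 2/5)(-15m + 75) + (24)
  -15m + 75 = (-(5/8)m + 25/8)(24) + (0)
The last nonzero remainder is the constant 24, so the polynomials are coprime and gcd = 1.

1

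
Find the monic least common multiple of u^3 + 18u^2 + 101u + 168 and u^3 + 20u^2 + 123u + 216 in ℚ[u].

Euclidean algorithm in ℚ[u]:
  u^3 + 18u^2 + 101u + 168 = (u^3 + 20u^2 + 123u + 216) + (−2u^2 − 22u − 48)
  u^3 + 20u^2 + 123u + 216 = (−(1/2)u − 9/2)(−2u^2 − 22u − 48) + (0)
Last nonzero remainder: −2u^2 − 22u − 48. Dividing through by −2 gives the monic gcd u^2 + 11u + 24.
Then lcm(f, g) = f·g / gcd(f, g); expanding and making the result monic gives the answer.

u^4 + 27u^3 + 263u^2 + 1077u + 1512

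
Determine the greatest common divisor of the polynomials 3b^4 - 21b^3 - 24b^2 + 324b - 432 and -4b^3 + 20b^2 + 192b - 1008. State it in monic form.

By polynomial division,
  3b^4 - 21b^3 - 24b^2 + 324b - 432 = (-(3/4)b + 3/2)(-4b^3 + 20b^2 + 192b - 1008) + (90b^2 - 720b + 1080)
  -4b^3 + 20b^2 + 192b - 1008 = (-(2/45)b - 2/15)(90b^2 - 720b + 1080) + (144b - 864)
  90b^2 - 720b + 1080 = ((5/8)b - 5/4)(144b - 864) + (0)
Last nonzero remainder: 144b - 864. Dividing through by 144 gives the monic gcd b - 6.

b - 6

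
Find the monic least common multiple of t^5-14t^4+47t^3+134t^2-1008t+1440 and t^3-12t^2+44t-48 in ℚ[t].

t^6-16t^5+75t^4+40t^3-1276t^2+3456t-2880

Repeated division with remainder:
  t^5-14t^4+47t^3+134t^2-1008t+1440 = (t^2-2t-21)(t^3-12t^2+44t-48) + (18t^2-180t+432)
  t^3-12t^2+44t-48 = ((1/18)t-1/9)(18t^2-180t+432) + (0)
Last nonzero remainder: 18t^2-180t+432. Dividing through by 18 gives the monic gcd t^2-10t+24.
Then lcm(f, g) = f·g / gcd(f, g); expanding and making the result monic gives the answer.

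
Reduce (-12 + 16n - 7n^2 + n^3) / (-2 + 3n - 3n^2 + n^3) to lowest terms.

Apply the Euclidean algorithm:
  n^3 - 7n^2 + 16n - 12 = (n^3 - 3n^2 + 3n - 2) + (-4n^2 + 13n - 10)
  n^3 - 3n^2 + 3n - 2 = (-(1/4)n - 1/16)(-4n^2 + 13n - 10) + ((21/16)n - 21/8)
  -4n^2 + 13n - 10 = (-(64/21)n + 80/21)((21/16)n - 21/8) + (0)
Last nonzero remainder: (21/16)n - 21/8. Dividing through by 21/16 gives the monic gcd n - 2.
Cancel n - 2 from numerator and denominator to get the reduced form.

(6 - 5n + n^2)/(1 - n + n^2)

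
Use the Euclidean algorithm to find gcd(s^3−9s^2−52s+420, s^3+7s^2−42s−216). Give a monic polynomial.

Apply the Euclidean algorithm:
  s^3−9s^2−52s+420 = (s^3+7s^2−42s−216) + (−16s^2−10s+636)
  s^3+7s^2−42s−216 = (−(1/16)s−51/128)(−16s^2−10s+636) + (−(399/64)s+1197/32)
  −16s^2−10s+636 = ((1024/399)s+6784/399)(−(399/64)s+1197/32) + (0)
Last nonzero remainder: −(399/64)s+1197/32. Dividing through by −399/64 gives the monic gcd s−6.

s−6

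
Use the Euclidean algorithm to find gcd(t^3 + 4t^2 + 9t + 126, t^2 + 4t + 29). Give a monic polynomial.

1

Apply the Euclidean algorithm:
  t^3 + 4t^2 + 9t + 126 = (t)(t^2 + 4t + 29) + (-20t + 126)
  t^2 + 4t + 29 = (-(1/20)t - 103/200)(-20t + 126) + (9389/100)
  -20t + 126 = (-(2000/9389)t + 12600/9389)(9389/100) + (0)
The last nonzero remainder is the constant 9389/100, so the polynomials are coprime and gcd = 1.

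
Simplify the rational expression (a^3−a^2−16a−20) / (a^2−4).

(a^2−3a−10)/(a−2)

By polynomial division,
  a^3−a^2−16a−20 = (a−1)(a^2−4) + (−12a−24)
  a^2−4 = (−(1/12)a+1/6)(−12a−24) + (0)
Last nonzero remainder: −12a−24. Dividing through by −12 gives the monic gcd a+2.
Cancel a+2 from numerator and denominator to get the reduced form.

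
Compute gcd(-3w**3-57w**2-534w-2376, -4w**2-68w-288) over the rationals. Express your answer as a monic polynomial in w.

Repeated division with remainder:
  -3w**3-57w**2-534w-2376 = ((3/4)w+3/2)(-4w**2-68w-288) + (-216w-1944)
  -4w**2-68w-288 = ((1/54)w+4/27)(-216w-1944) + (0)
Last nonzero remainder: -216w-1944. Dividing through by -216 gives the monic gcd w+9.

w+9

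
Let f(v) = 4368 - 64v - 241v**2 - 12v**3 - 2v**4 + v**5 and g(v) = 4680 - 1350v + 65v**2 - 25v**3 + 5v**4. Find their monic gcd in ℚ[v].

Apply the Euclidean algorithm:
  v**5 - 2v**4 - 12v**3 - 241v**2 - 64v + 4368 = ((1/5)v + 3/5)(5v**4 - 25v**3 + 65v**2 - 1350v + 4680) + (-10v**3 - 10v**2 - 190v + 1560)
  5v**4 - 25v**3 + 65v**2 - 1350v + 4680 = (-(1/2)v + 3)(-10v**3 - 10v**2 - 190v + 1560) + (0)
Last nonzero remainder: -10v**3 - 10v**2 - 190v + 1560. Dividing through by -10 gives the monic gcd v**3 + v**2 + 19v - 156.

-156 + 19v + v**2 + v**3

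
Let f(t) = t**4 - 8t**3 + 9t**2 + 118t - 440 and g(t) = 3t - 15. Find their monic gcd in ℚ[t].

t - 5

Repeated division with remainder:
  t**4 - 8t**3 + 9t**2 + 118t - 440 = ((1/3)t**3 - t**2 - 2t + 88/3)(3t - 15) + (0)
Last nonzero remainder: 3t - 15. Dividing through by 3 gives the monic gcd t - 5.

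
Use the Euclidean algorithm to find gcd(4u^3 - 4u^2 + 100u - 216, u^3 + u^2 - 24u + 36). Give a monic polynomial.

Apply the Euclidean algorithm:
  4u^3 - 4u^2 + 100u - 216 = (4)(u^3 + u^2 - 24u + 36) + (-8u^2 + 196u - 360)
  u^3 + u^2 - 24u + 36 = (-(1/8)u - 51/16)(-8u^2 + 196u - 360) + ((2223/4)u - 2223/2)
  -8u^2 + 196u - 360 = (-(32/2223)u + 80/247)((2223/4)u - 2223/2) + (0)
Last nonzero remainder: (2223/4)u - 2223/2. Dividing through by 2223/4 gives the monic gcd u - 2.

u - 2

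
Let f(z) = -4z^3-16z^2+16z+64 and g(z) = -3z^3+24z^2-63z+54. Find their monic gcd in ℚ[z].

z-2

Apply the Euclidean algorithm:
  -4z^3-16z^2+16z+64 = (4/3)(-3z^3+24z^2-63z+54) + (-48z^2+100z-8)
  -3z^3+24z^2-63z+54 = ((1/16)z-71/192)(-48z^2+100z-8) + (-(1225/48)z+1225/24)
  -48z^2+100z-8 = ((2304/1225)z-192/1225)(-(1225/48)z+1225/24) + (0)
Last nonzero remainder: -(1225/48)z+1225/24. Dividing through by -1225/48 gives the monic gcd z-2.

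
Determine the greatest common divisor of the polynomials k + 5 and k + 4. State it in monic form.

1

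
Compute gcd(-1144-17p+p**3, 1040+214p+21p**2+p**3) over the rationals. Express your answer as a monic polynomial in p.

104+11p+p**2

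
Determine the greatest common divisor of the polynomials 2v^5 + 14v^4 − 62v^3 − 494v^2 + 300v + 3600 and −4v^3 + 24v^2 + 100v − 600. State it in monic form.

Euclidean algorithm in ℚ[v]:
  2v^5 + 14v^4 − 62v^3 − 494v^2 + 300v + 3600 = (−(1/2)v^2 − (13/2)v − 36)(−4v^3 + 24v^2 + 100v − 600) + (720v^2 − 18000)
  −4v^3 + 24v^2 + 100v − 600 = (−(1/180)v + 1/30)(720v^2 − 18000) + (0)
Last nonzero remainder: 720v^2 − 18000. Dividing through by 720 gives the monic gcd v^2 − 25.

v^2 − 25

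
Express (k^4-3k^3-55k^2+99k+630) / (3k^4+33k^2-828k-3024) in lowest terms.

By polynomial division,
  k^4-3k^3-55k^2+99k+630 = (1/3)(3k^4+33k^2-828k-3024) + (-3k^3-66k^2+375k+1638)
  3k^4+33k^2-828k-3024 = (-k+22)(-3k^3-66k^2+375k+1638) + (1860k^2-7440k-39060)
  -3k^3-66k^2+375k+1638 = (-(1/620)k-13/310)(1860k^2-7440k-39060) + (0)
Last nonzero remainder: 1860k^2-7440k-39060. Dividing through by 1860 gives the monic gcd k^2-4k-21.
Cancel k^2-4k-21 from numerator and denominator to get the reduced form.

(k^2+k-30)/(3k^2+12k+144)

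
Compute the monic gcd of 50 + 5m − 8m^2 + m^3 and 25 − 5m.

−5 + m

Apply the Euclidean algorithm:
  m^3 − 8m^2 + 5m + 50 = (−(1/5)m^2 + (3/5)m + 2)(−5m + 25) + (0)
Last nonzero remainder: −5m + 25. Dividing through by −5 gives the monic gcd m − 5.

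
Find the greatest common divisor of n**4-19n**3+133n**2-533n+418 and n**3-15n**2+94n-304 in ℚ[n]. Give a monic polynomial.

Euclidean algorithm in ℚ[n]:
  n**4-19n**3+133n**2-533n+418 = (n-4)(n**3-15n**2+94n-304) + (-21n**2+147n-798)
  n**3-15n**2+94n-304 = (-(1/21)n+8/21)(-21n**2+147n-798) + (0)
Last nonzero remainder: -21n**2+147n-798. Dividing through by -21 gives the monic gcd n**2-7n+38.

n**2-7n+38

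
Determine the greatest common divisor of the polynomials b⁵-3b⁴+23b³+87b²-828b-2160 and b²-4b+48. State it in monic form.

By polynomial division,
  b⁵-3b⁴+23b³+87b²-828b-2160 = (b³+b²-21b-45)(b²-4b+48) + (0)
The last nonzero remainder b²-4b+48 is already monic.

b²-4b+48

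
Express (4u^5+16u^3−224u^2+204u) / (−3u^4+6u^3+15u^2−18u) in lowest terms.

(−4u^2−16u−68)/(3u+6)

Repeated division with remainder:
  4u^5+16u^3−224u^2+204u = (−(4/3)u−8/3)(−3u^4+6u^3+15u^2−18u) + (52u^3−208u^2+156u)
  −3u^4+6u^3+15u^2−18u = (−(3/52)u−3/26)(52u^3−208u^2+156u) + (0)
Last nonzero remainder: 52u^3−208u^2+156u. Dividing through by 52 gives the monic gcd u^3−4u^2+3u.
Cancel u^3−4u^2+3u from numerator and denominator to get the reduced form.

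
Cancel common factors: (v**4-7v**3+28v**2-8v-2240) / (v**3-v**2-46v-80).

(v**2-4v+56)/(v+2)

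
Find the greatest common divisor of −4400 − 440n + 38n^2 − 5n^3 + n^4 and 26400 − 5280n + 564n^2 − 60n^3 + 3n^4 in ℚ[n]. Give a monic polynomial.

Repeated division with remainder:
  n^4 − 5n^3 + 38n^2 − 440n − 4400 = (1/3)(3n^4 − 60n^3 + 564n^2 − 5280n + 26400) + (15n^3 − 150n^2 + 1320n − 13200)
  3n^4 − 60n^3 + 564n^2 − 5280n + 26400 = ((1/5)n − 2)(15n^3 − 150n^2 + 1320n − 13200) + (0)
Last nonzero remainder: 15n^3 − 150n^2 + 1320n − 13200. Dividing through by 15 gives the monic gcd n^3 − 10n^2 + 88n − 880.

−880 + 88n − 10n^2 + n^3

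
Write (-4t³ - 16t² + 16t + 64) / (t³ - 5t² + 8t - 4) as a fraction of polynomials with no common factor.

Euclidean algorithm in ℚ[t]:
  -4t³ - 16t² + 16t + 64 = (-4)(t³ - 5t² + 8t - 4) + (-36t² + 48t + 48)
  t³ - 5t² + 8t - 4 = (-(1/36)t + 11/108)(-36t² + 48t + 48) + ((40/9)t - 80/9)
  -36t² + 48t + 48 = (-(81/10)t - 27/5)((40/9)t - 80/9) + (0)
Last nonzero remainder: (40/9)t - 80/9. Dividing through by 40/9 gives the monic gcd t - 2.
Cancel t - 2 from numerator and denominator to get the reduced form.

(-4t² - 24t - 32)/(t² - 3t + 2)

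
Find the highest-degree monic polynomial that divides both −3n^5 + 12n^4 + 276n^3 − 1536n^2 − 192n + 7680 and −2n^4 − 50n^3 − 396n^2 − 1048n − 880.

Euclidean algorithm in ℚ[n]:
  −3n^5 + 12n^4 + 276n^3 − 1536n^2 − 192n + 7680 = ((3/2)n − 87/2)(−2n^4 − 50n^3 − 396n^2 − 1048n − 880) + (−1305n^3 − 17190n^2 − 44460n − 30600)
  −2n^4 − 50n^3 − 396n^2 − 1048n − 880 = ((2/1305)n + 686/37845)(−1305n^3 − 17190n^2 − 44460n − 30600) + (−(13680/841)n^2 − (164160/841)n − 273600/841)
  −1305n^3 − 17190n^2 − 44460n − 30600 = ((24389/304)n + 14297/152)(−(13680/841)n^2 − (164160/841)n − 273600/841) + (0)
Last nonzero remainder: −(13680/841)n^2 − (164160/841)n − 273600/841. Dividing through by −13680/841 gives the monic gcd n^2 + 12n + 20.

n^2 + 12n + 20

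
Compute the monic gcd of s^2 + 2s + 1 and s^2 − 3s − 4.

Euclidean algorithm in ℚ[s]:
  s^2 + 2s + 1 = (s^2 − 3s − 4) + (5s + 5)
  s^2 − 3s − 4 = ((1/5)s − 4/5)(5s + 5) + (0)
Last nonzero remainder: 5s + 5. Dividing through by 5 gives the monic gcd s + 1.

s + 1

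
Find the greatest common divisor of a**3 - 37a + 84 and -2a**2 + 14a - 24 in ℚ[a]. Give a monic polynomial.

a**2 - 7a + 12

Apply the Euclidean algorithm:
  a**3 - 37a + 84 = (-(1/2)a - 7/2)(-2a**2 + 14a - 24) + (0)
Last nonzero remainder: -2a**2 + 14a - 24. Dividing through by -2 gives the monic gcd a**2 - 7a + 12.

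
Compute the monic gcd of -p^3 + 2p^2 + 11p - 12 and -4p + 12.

1

By polynomial division,
  -p^3 + 2p^2 + 11p - 12 = ((1/4)p^2 + (1/4)p - 2)(-4p + 12) + (12)
  -4p + 12 = (-(1/3)p + 1)(12) + (0)
The last nonzero remainder is the constant 12, so the polynomials are coprime and gcd = 1.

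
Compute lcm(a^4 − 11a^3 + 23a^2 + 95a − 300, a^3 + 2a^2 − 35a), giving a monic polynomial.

a^6 − 4a^5 − 54a^4 + 256a^3 + 365a^2 − 2100a

Euclidean algorithm in ℚ[a]:
  a^4 − 11a^3 + 23a^2 + 95a − 300 = (a − 13)(a^3 + 2a^2 − 35a) + (84a^2 − 360a − 300)
  a^3 + 2a^2 − 35a = ((1/84)a + 11/147)(84a^2 − 360a − 300) + (−(220/49)a + 1100/49)
  84a^2 − 360a − 300 = (−(1029/55)a − 147/11)(−(220/49)a + 1100/49) + (0)
Last nonzero remainder: −(220/49)a + 1100/49. Dividing through by −220/49 gives the monic gcd a − 5.
Then lcm(f, g) = f·g / gcd(f, g); expanding and making the result monic gives the answer.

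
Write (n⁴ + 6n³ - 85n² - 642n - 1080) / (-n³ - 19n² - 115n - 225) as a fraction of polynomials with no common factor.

(-n³ + 3n² + 58n + 120)/(n² + 10n + 25)

By polynomial division,
  n⁴ + 6n³ - 85n² - 642n - 1080 = (-n + 13)(-n³ - 19n² - 115n - 225) + (47n² + 628n + 1845)
  -n³ - 19n² - 115n - 225 = (-(1/47)n - 265/2209)(47n² + 628n + 1845) + (-(900/2209)n - 8100/2209)
  47n² + 628n + 1845 = (-(103823/900)n - 90569/180)(-(900/2209)n - 8100/2209) + (0)
Last nonzero remainder: -(900/2209)n - 8100/2209. Dividing through by -900/2209 gives the monic gcd n + 9.
Cancel n + 9 from numerator and denominator to get the reduced form.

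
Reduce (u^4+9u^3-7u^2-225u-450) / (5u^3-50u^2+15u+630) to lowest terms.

Repeated division with remainder:
  u^4+9u^3-7u^2-225u-450 = ((1/5)u+19/5)(5u^3-50u^2+15u+630) + (180u^2-408u-2844)
  5u^3-50u^2+15u+630 = ((1/36)u-29/135)(180u^2-408u-2844) + ((286/45)u+286/15)
  180u^2-408u-2844 = ((4050/143)u-21330/143)((286/45)u+286/15) + (0)
Last nonzero remainder: (286/45)u+286/15. Dividing through by 286/45 gives the monic gcd u+3.
Cancel u+3 from numerator and denominator to get the reduced form.

(u^3+6u^2-25u-150)/(5u^2-65u+210)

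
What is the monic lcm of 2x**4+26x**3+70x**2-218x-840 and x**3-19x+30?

x**5+11x**4+9x**3-179x**2-202x+840

Repeated division with remainder:
  2x**4+26x**3+70x**2-218x-840 = (2x+26)(x**3-19x+30) + (108x**2+216x-1620)
  x**3-19x+30 = ((1/108)x-1/54)(108x**2+216x-1620) + (0)
Last nonzero remainder: 108x**2+216x-1620. Dividing through by 108 gives the monic gcd x**2+2x-15.
Then lcm(f, g) = f·g / gcd(f, g); expanding and making the result monic gives the answer.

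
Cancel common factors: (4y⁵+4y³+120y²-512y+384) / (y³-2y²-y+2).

(4y³+12y²+32y+192)/(y+1)

By polynomial division,
  4y⁵+4y³+120y²-512y+384 = (4y²+8y+24)(y³-2y²-y+2) + (168y²-504y+336)
  y³-2y²-y+2 = ((1/168)y+1/168)(168y²-504y+336) + (0)
Last nonzero remainder: 168y²-504y+336. Dividing through by 168 gives the monic gcd y²-3y+2.
Cancel y²-3y+2 from numerator and denominator to get the reduced form.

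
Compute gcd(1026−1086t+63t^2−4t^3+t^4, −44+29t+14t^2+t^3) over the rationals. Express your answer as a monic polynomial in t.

Repeated division with remainder:
  t^4−4t^3+63t^2−1086t+1026 = (t−18)(t^3+14t^2+29t−44) + (286t^2−520t+234)
  t^3+14t^2+29t−44 = ((1/286)t+87/1573)(286t^2−520t+234) + ((6890/121)t−6890/121)
  286t^2−520t+234 = ((1331/265)t−1089/265)((6890/121)t−6890/121) + (0)
Last nonzero remainder: (6890/121)t−6890/121. Dividing through by 6890/121 gives the monic gcd t−1.

−1+t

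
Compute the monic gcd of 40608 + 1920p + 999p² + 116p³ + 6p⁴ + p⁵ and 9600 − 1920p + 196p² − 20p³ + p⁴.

Apply the Euclidean algorithm:
  p⁵ + 6p⁴ + 116p³ + 999p² + 1920p + 40608 = (p + 26)(p⁴ − 20p³ + 196p² − 1920p + 9600) + (440p³ − 2177p² + 42240p − 208992)
  p⁴ − 20p³ + 196p² − 1920p + 9600 = ((1/440)p − 6623/193600)(440p³ − 2177p² + 42240p − 208992) + ((4941729/193600)p² + 14825187/6050)
  440p³ − 2177p² + 42240p − 208992 = ((85184000/4941729)p − 421467200/4941729)((4941729/193600)p² + 14825187/6050) + (0)
Last nonzero remainder: (4941729/193600)p² + 14825187/6050. Dividing through by 4941729/193600 gives the monic gcd p² + 96.

96 + p²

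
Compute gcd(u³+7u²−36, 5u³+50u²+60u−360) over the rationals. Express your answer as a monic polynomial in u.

Apply the Euclidean algorithm:
  u³+7u²−36 = (1/5)(5u³+50u²+60u−360) + (−3u²−12u+36)
  5u³+50u²+60u−360 = (−(5/3)u−10)(−3u²−12u+36) + (0)
Last nonzero remainder: −3u²−12u+36. Dividing through by −3 gives the monic gcd u²+4u−12.

u²+4u−12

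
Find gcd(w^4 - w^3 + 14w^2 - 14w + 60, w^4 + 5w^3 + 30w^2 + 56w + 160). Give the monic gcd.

Apply the Euclidean algorithm:
  w^4 - w^3 + 14w^2 - 14w + 60 = (w^4 + 5w^3 + 30w^2 + 56w + 160) + (-6w^3 - 16w^2 - 70w - 100)
  w^4 + 5w^3 + 30w^2 + 56w + 160 = (-(1/6)w - 7/18)(-6w^3 - 16w^2 - 70w - 100) + ((109/9)w^2 + (109/9)w + 1090/9)
  -6w^3 - 16w^2 - 70w - 100 = (-(54/109)w - 90/109)((109/9)w^2 + (109/9)w + 1090/9) + (0)
Last nonzero remainder: (109/9)w^2 + (109/9)w + 1090/9. Dividing through by 109/9 gives the monic gcd w^2 + w + 10.

w^2 + w + 10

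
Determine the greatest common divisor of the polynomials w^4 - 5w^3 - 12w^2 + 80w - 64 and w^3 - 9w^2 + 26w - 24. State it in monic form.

Euclidean algorithm in ℚ[w]:
  w^4 - 5w^3 - 12w^2 + 80w - 64 = (w + 4)(w^3 - 9w^2 + 26w - 24) + (-2w^2 + 32)
  w^3 - 9w^2 + 26w - 24 = (-(1/2)w + 9/2)(-2w^2 + 32) + (42w - 168)
  -2w^2 + 32 = (-(1/21)w - 4/21)(42w - 168) + (0)
Last nonzero remainder: 42w - 168. Dividing through by 42 gives the monic gcd w - 4.

w - 4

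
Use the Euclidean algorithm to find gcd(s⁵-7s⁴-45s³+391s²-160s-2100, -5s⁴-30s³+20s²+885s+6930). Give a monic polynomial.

Repeated division with remainder:
  s⁵-7s⁴-45s³+391s²-160s-2100 = (-(1/5)s+13/5)(-5s⁴-30s³+20s²+885s+6930) + (37s³+516s²-1075s-20118)
  -5s⁴-30s³+20s²+885s+6930 = (-(5/37)s+1470/1369)(37s³+516s²-1075s-20118) + (-(930015/1369)s²-(930015/1369)s+39060630/1369)
  37s³+516s²-1075s-20118 = (-(50653/930015)s-655751/930015)(-(930015/1369)s²-(930015/1369)s+39060630/1369) + (0)
Last nonzero remainder: -(930015/1369)s²-(930015/1369)s+39060630/1369. Dividing through by -930015/1369 gives the monic gcd s²+s-42.

s²+s-42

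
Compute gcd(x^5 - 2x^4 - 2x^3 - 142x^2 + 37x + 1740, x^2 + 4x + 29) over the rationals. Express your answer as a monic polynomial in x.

Repeated division with remainder:
  x^5 - 2x^4 - 2x^3 - 142x^2 + 37x + 1740 = (x^3 - 6x^2 - 7x + 60)(x^2 + 4x + 29) + (0)
The last nonzero remainder x^2 + 4x + 29 is already monic.

x^2 + 4x + 29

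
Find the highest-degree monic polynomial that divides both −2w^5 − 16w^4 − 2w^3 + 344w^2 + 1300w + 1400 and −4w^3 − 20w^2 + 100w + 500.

w^2 − 25

By polynomial division,
  −2w^5 − 16w^4 − 2w^3 + 344w^2 + 1300w + 1400 = ((1/2)w^2 + (3/2)w + 11/2)(−4w^3 − 20w^2 + 100w + 500) + (54w^2 − 1350)
  −4w^3 − 20w^2 + 100w + 500 = (−(2/27)w − 10/27)(54w^2 − 1350) + (0)
Last nonzero remainder: 54w^2 − 1350. Dividing through by 54 gives the monic gcd w^2 − 25.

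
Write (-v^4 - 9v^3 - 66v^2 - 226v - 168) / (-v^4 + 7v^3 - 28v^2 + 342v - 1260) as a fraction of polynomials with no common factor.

By polynomial division,
  -v^4 - 9v^3 - 66v^2 - 226v - 168 = (-v^4 + 7v^3 - 28v^2 + 342v - 1260) + (-16v^3 - 38v^2 - 568v + 1092)
  -v^4 + 7v^3 - 28v^2 + 342v - 1260 = ((1/16)v - 75/128)(-16v^3 - 38v^2 - 568v + 1092) + (-(945/64)v^2 - (945/16)v - 19845/32)
  -16v^3 - 38v^2 - 568v + 1092 = ((1024/945)v - 1664/945)(-(945/64)v^2 - (945/16)v - 19845/32) + (0)
Last nonzero remainder: -(945/64)v^2 - (945/16)v - 19845/32. Dividing through by -945/64 gives the monic gcd v^2 + 4v + 42.
Cancel v^2 + 4v + 42 from numerator and denominator to get the reduced form.

(v^2 + 5v + 4)/(v^2 - 11v + 30)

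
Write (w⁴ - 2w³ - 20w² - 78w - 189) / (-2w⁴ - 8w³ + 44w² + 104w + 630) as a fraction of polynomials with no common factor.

By polynomial division,
  w⁴ - 2w³ - 20w² - 78w - 189 = (-1/2)(-2w⁴ - 8w³ + 44w² + 104w + 630) + (-6w³ + 2w² - 26w + 126)
  -2w⁴ - 8w³ + 44w² + 104w + 630 = ((1/3)w + 13/9)(-6w³ + 2w² - 26w + 126) + ((448/9)w² + (896/9)w + 448)
  -6w³ + 2w² - 26w + 126 = (-(27/224)w + 9/32)((448/9)w² + (896/9)w + 448) + (0)
Last nonzero remainder: (448/9)w² + (896/9)w + 448. Dividing through by 448/9 gives the monic gcd w² + 2w + 9.
Cancel w² + 2w + 9 from numerator and denominator to get the reduced form.

(-w² + 4w + 21)/(2w² + 4w - 70)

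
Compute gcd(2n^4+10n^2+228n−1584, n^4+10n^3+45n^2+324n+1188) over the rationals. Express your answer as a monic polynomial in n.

Apply the Euclidean algorithm:
  2n^4+10n^2+228n−1584 = (2)(n^4+10n^3+45n^2+324n+1188) + (−20n^3−80n^2−420n−3960)
  n^4+10n^3+45n^2+324n+1188 = (−(1/20)n−3/10)(−20n^3−80n^2−420n−3960) + (0)
Last nonzero remainder: −20n^3−80n^2−420n−3960. Dividing through by −20 gives the monic gcd n^3+4n^2+21n+198.

n^3+4n^2+21n+198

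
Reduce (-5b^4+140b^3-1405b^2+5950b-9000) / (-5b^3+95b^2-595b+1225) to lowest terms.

(b^3-23b^2+166b-360)/(b^2-14b+49)

Euclidean algorithm in ℚ[b]:
  -5b^4+140b^3-1405b^2+5950b-9000 = (b-9)(-5b^3+95b^2-595b+1225) + (45b^2-630b+2025)
  -5b^3+95b^2-595b+1225 = (-(1/9)b+5/9)(45b^2-630b+2025) + (-20b+100)
  45b^2-630b+2025 = (-(9/4)b+81/4)(-20b+100) + (0)
Last nonzero remainder: -20b+100. Dividing through by -20 gives the monic gcd b-5.
Cancel b-5 from numerator and denominator to get the reduced form.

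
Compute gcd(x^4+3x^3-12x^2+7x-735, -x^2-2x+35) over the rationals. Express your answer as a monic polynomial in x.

x^2+2x-35

Apply the Euclidean algorithm:
  x^4+3x^3-12x^2+7x-735 = (-x^2-x-21)(-x^2-2x+35) + (0)
Last nonzero remainder: -x^2-2x+35. Dividing through by -1 gives the monic gcd x^2+2x-35.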